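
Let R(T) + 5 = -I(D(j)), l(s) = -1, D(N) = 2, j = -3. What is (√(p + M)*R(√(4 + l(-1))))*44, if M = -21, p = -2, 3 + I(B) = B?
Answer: -176*I*√23 ≈ -844.07*I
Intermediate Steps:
I(B) = -3 + B
R(T) = -4 (R(T) = -5 - (-3 + 2) = -5 - 1*(-1) = -5 + 1 = -4)
(√(p + M)*R(√(4 + l(-1))))*44 = (√(-2 - 21)*(-4))*44 = (√(-23)*(-4))*44 = ((I*√23)*(-4))*44 = -4*I*√23*44 = -176*I*√23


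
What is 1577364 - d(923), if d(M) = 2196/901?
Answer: 1421202768/901 ≈ 1.5774e+6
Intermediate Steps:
d(M) = 2196/901 (d(M) = 2196*(1/901) = 2196/901)
1577364 - d(923) = 1577364 - 1*2196/901 = 1577364 - 2196/901 = 1421202768/901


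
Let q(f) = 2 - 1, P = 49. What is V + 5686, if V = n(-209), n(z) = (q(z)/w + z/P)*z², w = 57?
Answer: -26439494/147 ≈ -1.7986e+5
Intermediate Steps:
q(f) = 1
n(z) = z²*(1/57 + z/49) (n(z) = (1/57 + z/49)*z² = z²*(1/57 + z/49))
V = -27275336/147 (V = (1/2793)*(-209)²*(49 + 57*(-209)) = (1/2793)*43681*(49 - 11913) = (1/2793)*43681*(-11864) = -27275336/147 ≈ -1.8555e+5)
V + 5686 = -27275336/147 + 5686 = -26439494/147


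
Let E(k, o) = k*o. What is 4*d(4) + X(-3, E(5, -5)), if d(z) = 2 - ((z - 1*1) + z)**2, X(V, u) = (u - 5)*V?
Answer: -98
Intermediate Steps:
X(V, u) = V*(-5 + u) (X(V, u) = (-5 + u)*V = V*(-5 + u))
d(z) = 2 - (-1 + 2*z)**2 (d(z) = 2 - ((z - 1) + z)**2 = 2 - ((-1 + z) + z)**2 = 2 - (-1 + 2*z)**2)
4*d(4) + X(-3, E(5, -5)) = 4*(2 - (-1 + 2*4)**2) - 3*(-5 + 5*(-5)) = 4*(2 - (-1 + 8)**2) - 3*(-5 - 25) = 4*(2 - 1*7**2) - 3*(-30) = 4*(2 - 1*49) + 90 = 4*(2 - 49) + 90 = 4*(-47) + 90 = -188 + 90 = -98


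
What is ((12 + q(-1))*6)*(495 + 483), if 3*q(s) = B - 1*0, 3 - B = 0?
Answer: 76284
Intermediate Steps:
B = 3 (B = 3 - 1*0 = 3 + 0 = 3)
q(s) = 1 (q(s) = (3 - 1*0)/3 = (3 + 0)/3 = (1/3)*3 = 1)
((12 + q(-1))*6)*(495 + 483) = ((12 + 1)*6)*(495 + 483) = (13*6)*978 = 78*978 = 76284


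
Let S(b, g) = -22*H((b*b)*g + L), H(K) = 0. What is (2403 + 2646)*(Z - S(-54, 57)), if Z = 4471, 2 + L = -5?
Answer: 22574079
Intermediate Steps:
L = -7 (L = -2 - 5 = -7)
S(b, g) = 0 (S(b, g) = -22*0 = 0)
(2403 + 2646)*(Z - S(-54, 57)) = (2403 + 2646)*(4471 - 1*0) = 5049*(4471 + 0) = 5049*4471 = 22574079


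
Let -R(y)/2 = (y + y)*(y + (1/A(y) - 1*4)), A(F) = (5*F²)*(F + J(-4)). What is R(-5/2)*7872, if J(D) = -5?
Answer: -64001984/125 ≈ -5.1202e+5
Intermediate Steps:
A(F) = 5*F²*(-5 + F) (A(F) = (5*F²)*(F - 5) = (5*F²)*(-5 + F) = 5*F²*(-5 + F))
R(y) = -4*y*(-4 + y + 1/(5*y²*(-5 + y))) (R(y) = -2*(y + y)*(y + (1/(5*y²*(-5 + y)) - 1*4)) = -2*2*y*(y + (1/(5*y²*(-5 + y)) - 4)) = -2*2*y*(y + (-4 + 1/(5*y²*(-5 + y)))) = -2*2*y*(-4 + y + 1/(5*y²*(-5 + y))) = -4*y*(-4 + y + 1/(5*y²*(-5 + y))))
R(-5/2)*7872 = (4*(-1 - 5*(-5/2)²*(-5 - 5/2)*(-4 - 5/2))/(5*((-5/2))*(-5 - 5/2)))*7872 = (4*(-1 - 5*(-5*½)²*(-5 - 5*½)*(-4 - 5*½))/(5*((-5*½))*(-5 - 5*½)))*7872 = (4*(-1 - 5*(-5/2)²*(-5 - 5/2)*(-4 - 5/2))/(5*(-5/2)*(-5 - 5/2)))*7872 = ((⅘)*(-⅖)*(-1 - 5*25/4*(-15/2)*(-13/2))/(-15/2))*7872 = ((⅘)*(-⅖)*(-2/15)*(-1 - 24375/16))*7872 = ((⅘)*(-⅖)*(-2/15)*(-24391/16))*7872 = -24391/375*7872 = -64001984/125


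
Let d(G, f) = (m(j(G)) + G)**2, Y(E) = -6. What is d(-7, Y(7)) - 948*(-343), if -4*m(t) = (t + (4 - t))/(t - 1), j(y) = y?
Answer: 20813521/64 ≈ 3.2521e+5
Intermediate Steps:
m(t) = -1/(-1 + t) (m(t) = -(t + (4 - t))/(4*(t - 1)) = -1/(-1 + t))
d(G, f) = (G - 1/(-1 + G))**2 (d(G, f) = (-1/(-1 + G) + G)**2 = (G - 1/(-1 + G))**2)
d(-7, Y(7)) - 948*(-343) = (-7 - 1/(-1 - 7))**2 - 948*(-343) = (-7 - 1/(-8))**2 + 325164 = (-7 - 1*(-1/8))**2 + 325164 = (-7 + 1/8)**2 + 325164 = (-55/8)**2 + 325164 = 3025/64 + 325164 = 20813521/64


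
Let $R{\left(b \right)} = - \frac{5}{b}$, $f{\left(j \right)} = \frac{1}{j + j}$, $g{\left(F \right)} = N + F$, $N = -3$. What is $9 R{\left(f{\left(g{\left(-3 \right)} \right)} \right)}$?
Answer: $540$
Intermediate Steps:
$g{\left(F \right)} = -3 + F$
$f{\left(j \right)} = \frac{1}{2 j}$
$9 R{\left(f{\left(g{\left(-3 \right)} \right)} \right)} = 9 \left(- \frac{5}{\frac{1}{2} \frac{1}{-3 - 3}}\right) = 9 \left(- \frac{5}{\frac{1}{2} \frac{1}{-6}}\right) = 9 \left(- \frac{5}{\frac{1}{2} \left(- \frac{1}{6}\right)}\right) = 9 \left(- \frac{5}{- \frac{1}{12}}\right) = 9 \left(\left(-5\right) \left(-12\right)\right) = 9 \cdot 60 = 540$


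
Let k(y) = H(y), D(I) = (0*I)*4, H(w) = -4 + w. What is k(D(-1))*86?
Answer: -344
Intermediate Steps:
D(I) = 0 (D(I) = 0*4 = 0)
k(y) = -4 + y
k(D(-1))*86 = (-4 + 0)*86 = -4*86 = -344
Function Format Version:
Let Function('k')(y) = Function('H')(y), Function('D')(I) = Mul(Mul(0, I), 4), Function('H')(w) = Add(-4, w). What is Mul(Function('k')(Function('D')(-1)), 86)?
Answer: -344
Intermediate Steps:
Function('D')(I) = 0 (Function('D')(I) = Mul(0, 4) = 0)
Function('k')(y) = Add(-4, y)
Mul(Function('k')(Function('D')(-1)), 86) = Mul(Add(-4, 0), 86) = Mul(-4, 86) = -344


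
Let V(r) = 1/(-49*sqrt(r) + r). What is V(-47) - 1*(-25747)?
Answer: 63028655/2448 + 49*I*sqrt(47)/115056 ≈ 25747.0 + 0.0029197*I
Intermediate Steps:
V(r) = 1/(r - 49*sqrt(r))
V(-47) - 1*(-25747) = 1/(-47 - 49*I*sqrt(47)) - 1*(-25747) = 1/(-47 - 49*I*sqrt(47)) + 25747 = 25747 + 1/(-47 - 49*I*sqrt(47))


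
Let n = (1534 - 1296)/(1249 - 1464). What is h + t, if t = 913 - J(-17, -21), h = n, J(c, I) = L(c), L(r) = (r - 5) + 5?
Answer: 199712/215 ≈ 928.89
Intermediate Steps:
L(r) = r (L(r) = (-5 + r) + 5 = r)
J(c, I) = c
n = -238/215 (n = 238/(-215) = 238*(-1/215) = -238/215 ≈ -1.1070)
h = -238/215 ≈ -1.1070
t = 930 (t = 913 - 1*(-17) = 913 + 17 = 930)
h + t = -238/215 + 930 = 199712/215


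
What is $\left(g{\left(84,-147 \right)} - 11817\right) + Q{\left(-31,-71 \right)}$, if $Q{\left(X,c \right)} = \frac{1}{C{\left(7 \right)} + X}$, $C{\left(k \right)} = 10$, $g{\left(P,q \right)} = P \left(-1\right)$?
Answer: $- \frac{249922}{21} \approx -11901.0$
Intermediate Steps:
$g{\left(P,q \right)} = - P$
$Q{\left(X,c \right)} = \frac{1}{10 + X}$
$\left(g{\left(84,-147 \right)} - 11817\right) + Q{\left(-31,-71 \right)} = \left(\left(-1\right) 84 - 11817\right) + \frac{1}{10 - 31} = \left(-84 - 11817\right) + \frac{1}{-21} = -11901 - \frac{1}{21} = - \frac{249922}{21}$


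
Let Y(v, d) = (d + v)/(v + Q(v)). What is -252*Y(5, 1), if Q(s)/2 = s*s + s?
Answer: -1512/65 ≈ -23.262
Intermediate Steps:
Q(s) = 2*s + 2*s² (Q(s) = 2*(s*s + s) = 2*(s² + s) = 2*(s + s²) = 2*s + 2*s²)
Y(v, d) = (d + v)/(v + 2*v*(1 + v))
-252*Y(5, 1) = -252*(1 + 5)/(5*(3 + 2*5)) = -252*6/(5*(3 + 10)) = -252*6/(5*13) = -252*6/65 = -1512/65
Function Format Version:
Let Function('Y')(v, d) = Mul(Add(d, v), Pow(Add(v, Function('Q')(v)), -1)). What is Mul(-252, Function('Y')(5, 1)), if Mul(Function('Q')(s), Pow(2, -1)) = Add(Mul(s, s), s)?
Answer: Rational(-1512, 65) ≈ -23.262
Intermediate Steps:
Function('Q')(s) = Add(Mul(2, s), Mul(2, Pow(s, 2))) (Function('Q')(s) = Mul(2, Add(Mul(s, s), s)) = Mul(2, Add(Pow(s, 2), s)) = Mul(2, Add(s, Pow(s, 2))) = Add(Mul(2, s), Mul(2, Pow(s, 2))))
Function('Y')(v, d) = Mul(Pow(Add(v, Mul(2, v, Add(1, v))), -1), Add(d, v)) (Function('Y')(v, d) = Mul(Add(d, v), Pow(Add(v, Mul(2, v, Add(1, v))), -1)) = Mul(Pow(Add(v, Mul(2, v, Add(1, v))), -1), Add(d, v)))
Mul(-252, Function('Y')(5, 1)) = Mul(-252, Mul(Pow(5, -1), Pow(Add(3, Mul(2, 5)), -1), Add(1, 5))) = Mul(-252, Mul(Rational(1, 5), Pow(Add(3, 10), -1), 6)) = Mul(-252, Mul(Rational(1, 5), Pow(13, -1), 6)) = Mul(-252, Mul(Rational(1, 5), Rational(1, 13), 6)) = Mul(-252, Rational(6, 65)) = Rational(-1512, 65)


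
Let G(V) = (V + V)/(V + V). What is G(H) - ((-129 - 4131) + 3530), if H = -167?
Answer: 731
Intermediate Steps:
G(V) = 1 (G(V) = (2*V)/((2*V)) = (2*V)*(1/(2*V)) = 1)
G(H) - ((-129 - 4131) + 3530) = 1 - ((-129 - 4131) + 3530) = 1 - (-4260 + 3530) = 1 - 1*(-730) = 1 + 730 = 731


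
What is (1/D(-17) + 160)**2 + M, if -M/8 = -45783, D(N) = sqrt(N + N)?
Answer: 13323375/34 - 160*I*sqrt(34)/17 ≈ 3.9186e+5 - 54.88*I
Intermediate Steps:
D(N) = sqrt(2)*sqrt(N) (D(N) = sqrt(2*N) = sqrt(2)*sqrt(N))
M = 366264 (M = -8*(-45783) = 366264)
(1/D(-17) + 160)**2 + M = (1/(sqrt(2)*sqrt(-17)) + 160)**2 + 366264 = (1/(sqrt(2)*(I*sqrt(17))) + 160)**2 + 366264 = (1/(I*sqrt(34)) + 160)**2 + 366264 = (-I*sqrt(34)/34 + 160)**2 + 366264 = (160 - I*sqrt(34)/34)**2 + 366264 = 366264 + (160 - I*sqrt(34)/34)**2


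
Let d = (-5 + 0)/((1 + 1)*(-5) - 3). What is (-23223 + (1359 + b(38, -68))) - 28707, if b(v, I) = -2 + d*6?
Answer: -657419/13 ≈ -50571.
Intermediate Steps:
d = 5/13 (d = -5/(2*(-5) - 3) = -5/(-10 - 3) = -5/(-13) = -5*(-1/13) = 5/13 ≈ 0.38462)
b(v, I) = 4/13 (b(v, I) = -2 + (5/13)*6 = -2 + 30/13 = 4/13)
(-23223 + (1359 + b(38, -68))) - 28707 = (-23223 + (1359 + 4/13)) - 28707 = (-23223 + 17671/13) - 28707 = -284228/13 - 28707 = -657419/13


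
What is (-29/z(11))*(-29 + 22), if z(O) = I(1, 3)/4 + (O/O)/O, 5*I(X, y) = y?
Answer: 44660/53 ≈ 842.64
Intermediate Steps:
I(X, y) = y/5
z(O) = 3/20 + 1/O (z(O) = ((1/5)*3)/4 + (O/O)/O = (3/5)*(1/4) + 1/O = 3/20 + 1/O)
(-29/z(11))*(-29 + 22) = (-29/(3/20 + 1/11))*(-29 + 22) = -29/(3/20 + 1/11)*(-7) = -29/53/220*(-7) = -29*220/53*(-7) = -6380/53*(-7) = 44660/53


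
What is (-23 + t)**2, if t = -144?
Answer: 27889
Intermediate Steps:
(-23 + t)**2 = (-23 - 144)**2 = (-167)**2 = 27889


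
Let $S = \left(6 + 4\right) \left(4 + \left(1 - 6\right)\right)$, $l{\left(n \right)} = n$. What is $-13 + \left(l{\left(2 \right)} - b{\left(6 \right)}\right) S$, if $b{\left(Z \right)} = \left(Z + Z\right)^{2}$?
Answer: $1407$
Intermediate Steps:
$S = -10$ ($S = 10 \left(4 + \left(1 - 6\right)\right) = 10 \left(4 - 5\right) = 10 \left(-1\right) = -10$)
$b{\left(Z \right)} = 4 Z^{2}$ ($b{\left(Z \right)} = \left(2 Z\right)^{2} = 4 Z^{2}$)
$-13 + \left(l{\left(2 \right)} - b{\left(6 \right)}\right) S = -13 + \left(2 - 4 \cdot 6^{2}\right) \left(-10\right) = -13 + \left(2 - 4 \cdot 36\right) \left(-10\right) = -13 + \left(2 - 144\right) \left(-10\right) = -13 - -1420 = -13 + 1420 = 1407$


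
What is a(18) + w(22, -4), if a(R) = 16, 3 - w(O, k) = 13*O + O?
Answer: -289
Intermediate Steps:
w(O, k) = 3 - 14*O (w(O, k) = 3 - (13*O + O) = 3 - 14*O)
a(18) + w(22, -4) = 16 + (3 - 14*22) = 16 + (3 - 308) = 16 - 305 = -289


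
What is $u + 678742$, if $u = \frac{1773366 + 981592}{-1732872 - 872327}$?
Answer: $\frac{1768255224700}{2605199} \approx 6.7874 \cdot 10^{5}$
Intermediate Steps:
$u = - \frac{2754958}{2605199}$ ($u = \frac{2754958}{-2605199} = 2754958 \left(- \frac{1}{2605199}\right) = - \frac{2754958}{2605199} \approx -1.0575$)
$u + 678742 = - \frac{2754958}{2605199} + 678742 = \frac{1768255224700}{2605199}$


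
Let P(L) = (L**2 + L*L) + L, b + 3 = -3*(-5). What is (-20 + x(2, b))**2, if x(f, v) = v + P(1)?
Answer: 25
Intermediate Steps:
b = 12 (b = -3 - 3*(-5) = -3 + 15 = 12)
P(L) = L + 2*L**2 (P(L) = (L**2 + L**2) + L = 2*L**2 + L = L + 2*L**2)
x(f, v) = 3 + v (x(f, v) = v + 1*(1 + 2*1) = v + 1*(1 + 2) = v + 1*3 = v + 3 = 3 + v)
(-20 + x(2, b))**2 = (-20 + (3 + 12))**2 = (-20 + 15)**2 = (-5)**2 = 25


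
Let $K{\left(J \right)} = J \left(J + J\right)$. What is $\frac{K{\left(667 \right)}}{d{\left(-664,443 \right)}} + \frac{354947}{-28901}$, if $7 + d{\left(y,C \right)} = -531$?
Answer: $- \frac{12953217732}{7774369} \approx -1666.1$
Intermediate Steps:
$d{\left(y,C \right)} = -538$ ($d{\left(y,C \right)} = -7 - 531 = -538$)
$K{\left(J \right)} = 2 J^{2}$ ($K{\left(J \right)} = J 2 J = 2 J^{2}$)
$\frac{K{\left(667 \right)}}{d{\left(-664,443 \right)}} + \frac{354947}{-28901} = \frac{2 \cdot 667^{2}}{-538} + \frac{354947}{-28901} = 2 \cdot 444889 \left(- \frac{1}{538}\right) + 354947 \left(- \frac{1}{28901}\right) = 889778 \left(- \frac{1}{538}\right) - \frac{354947}{28901} = - \frac{444889}{269} - \frac{354947}{28901} = - \frac{12953217732}{7774369}$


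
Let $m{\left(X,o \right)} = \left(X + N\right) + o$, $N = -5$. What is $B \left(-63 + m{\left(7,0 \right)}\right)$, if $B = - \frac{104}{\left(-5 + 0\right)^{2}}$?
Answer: $\frac{6344}{25} \approx 253.76$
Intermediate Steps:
$m{\left(X,o \right)} = -5 + X + o$ ($m{\left(X,o \right)} = \left(X - 5\right) + o = \left(-5 + X\right) + o = -5 + X + o$)
$B = - \frac{104}{25}$ ($B = - \frac{104}{\left(-5\right)^{2}} = - \frac{104}{25} \approx -4.16$)
$B \left(-63 + m{\left(7,0 \right)}\right) = - \frac{104 \left(-63 + \left(-5 + 7 + 0\right)\right)}{25} = - \frac{104 \left(-63 + 2\right)}{25} = \left(- \frac{104}{25}\right) \left(-61\right) = \frac{6344}{25}$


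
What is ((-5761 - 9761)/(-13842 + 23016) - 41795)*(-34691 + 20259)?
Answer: 83846170304/139 ≈ 6.0321e+8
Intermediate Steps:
((-5761 - 9761)/(-13842 + 23016) - 41795)*(-34691 + 20259) = (-15522/9174 - 41795)*(-14432) = (-15522*1/9174 - 41795)*(-14432) = (-2587/1529 - 41795)*(-14432) = -63907142/1529*(-14432) = 83846170304/139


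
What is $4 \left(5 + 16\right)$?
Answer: $84$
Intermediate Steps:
$4 \left(5 + 16\right) = 4 \cdot 21 = 84$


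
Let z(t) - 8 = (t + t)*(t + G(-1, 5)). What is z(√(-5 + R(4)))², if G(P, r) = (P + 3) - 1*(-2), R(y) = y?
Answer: -28 + 96*I ≈ -28.0 + 96.0*I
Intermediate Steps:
G(P, r) = 5 + P (G(P, r) = (3 + P) + 2 = 5 + P)
z(t) = 8 + 2*t*(4 + t) (z(t) = 8 + (t + t)*(t + (5 - 1)) = 8 + (2*t)*(t + 4) = 8 + (2*t)*(4 + t) = 8 + 2*t*(4 + t))
z(√(-5 + R(4)))² = (8 + 2*(√(-5 + 4))² + 8*√(-5 + 4))² = (8 + 2*(√(-1))² + 8*√(-1))² = (8 + 2*I² + 8*I)² = (8 + 2*(-1) + 8*I)² = (8 - 2 + 8*I)² = (6 + 8*I)²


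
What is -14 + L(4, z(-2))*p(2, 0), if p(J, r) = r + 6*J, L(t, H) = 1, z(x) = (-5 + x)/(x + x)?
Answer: -2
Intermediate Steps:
z(x) = (-5 + x)/(2*x) (z(x) = (-5 + x)/((2*x)) = (-5 + x)*(1/(2*x)) = (-5 + x)/(2*x))
-14 + L(4, z(-2))*p(2, 0) = -14 + 1*(0 + 6*2) = -14 + 1*(0 + 12) = -14 + 1*12 = -14 + 12 = -2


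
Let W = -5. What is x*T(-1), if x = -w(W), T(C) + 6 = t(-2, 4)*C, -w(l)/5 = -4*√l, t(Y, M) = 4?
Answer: 200*I*√5 ≈ 447.21*I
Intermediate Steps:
w(l) = 20*√l (w(l) = -(-20)*√l = 20*√l)
T(C) = -6 + 4*C
x = -20*I*√5 (x = -20*√(-5) = -20*I*√5 ≈ -44.721*I)
x*T(-1) = (-20*I*√5)*(-6 + 4*(-1)) = (-20*I*√5)*(-6 - 4) = -20*I*√5*(-10) = 200*I*√5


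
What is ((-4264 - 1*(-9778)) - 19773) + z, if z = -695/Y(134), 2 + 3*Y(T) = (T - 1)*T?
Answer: -16939831/1188 ≈ -14259.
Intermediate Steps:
Y(T) = -⅔ + T*(-1 + T)/3 (Y(T) = -⅔ + ((T - 1)*T)/3 = -⅔ + ((-1 + T)*T)/3 = -⅔ + (T*(-1 + T))/3 = -⅔ + T*(-1 + T)/3)
z = -139/1188 (z = -695/(-⅔ - ⅓*134 + (⅓)*134²) = -695/(-⅔ - 134/3 + (⅓)*17956) = -695/(-⅔ - 134/3 + 17956/3) = -695/5940 = -695*1/5940 = -139/1188 ≈ -0.11700)
((-4264 - 1*(-9778)) - 19773) + z = ((-4264 - 1*(-9778)) - 19773) - 139/1188 = ((-4264 + 9778) - 19773) - 139/1188 = (5514 - 19773) - 139/1188 = -14259 - 139/1188 = -16939831/1188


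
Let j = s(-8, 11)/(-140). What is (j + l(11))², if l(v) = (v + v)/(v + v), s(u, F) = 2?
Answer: 4761/4900 ≈ 0.97163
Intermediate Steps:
l(v) = 1 (l(v) = (2*v)/((2*v)) = (2*v)*(1/(2*v)) = 1)
j = -1/70 (j = 2/(-140) = 2*(-1/140) = -1/70 ≈ -0.014286)
(j + l(11))² = (-1/70 + 1)² = (69/70)² = 4761/4900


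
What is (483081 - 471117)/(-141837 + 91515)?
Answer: -1994/8387 ≈ -0.23775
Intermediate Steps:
(483081 - 471117)/(-141837 + 91515) = 11964/(-50322) = 11964*(-1/50322) = -1994/8387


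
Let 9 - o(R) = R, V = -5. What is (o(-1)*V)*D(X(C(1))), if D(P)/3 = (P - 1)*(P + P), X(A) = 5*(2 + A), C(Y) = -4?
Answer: -33000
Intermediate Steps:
X(A) = 10 + 5*A
o(R) = 9 - R
D(P) = 6*P*(-1 + P) (D(P) = 3*((P - 1)*(P + P)) = 3*((-1 + P)*(2*P)) = 3*(2*P*(-1 + P)) = 6*P*(-1 + P))
(o(-1)*V)*D(X(C(1))) = ((9 - 1*(-1))*(-5))*(6*(10 + 5*(-4))*(-1 + (10 + 5*(-4)))) = ((9 + 1)*(-5))*(6*(10 - 20)*(-1 + (10 - 20))) = (10*(-5))*(6*(-10)*(-1 - 10)) = -300*(-10)*(-11) = -50*660 = -33000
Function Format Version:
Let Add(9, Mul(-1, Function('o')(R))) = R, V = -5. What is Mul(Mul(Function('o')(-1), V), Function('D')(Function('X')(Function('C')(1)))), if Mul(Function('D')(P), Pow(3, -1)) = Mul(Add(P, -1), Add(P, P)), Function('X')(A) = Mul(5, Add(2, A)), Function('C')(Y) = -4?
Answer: -33000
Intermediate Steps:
Function('X')(A) = Add(10, Mul(5, A))
Function('o')(R) = Add(9, Mul(-1, R))
Function('D')(P) = Mul(6, P, Add(-1, P)) (Function('D')(P) = Mul(3, Mul(Add(P, -1), Add(P, P))) = Mul(3, Mul(Add(-1, P), Mul(2, P))) = Mul(3, Mul(2, P, Add(-1, P))) = Mul(6, P, Add(-1, P)))
Mul(Mul(Function('o')(-1), V), Function('D')(Function('X')(Function('C')(1)))) = Mul(Mul(Add(9, Mul(-1, -1)), -5), Mul(6, Add(10, Mul(5, -4)), Add(-1, Add(10, Mul(5, -4))))) = Mul(Mul(Add(9, 1), -5), Mul(6, Add(10, -20), Add(-1, Add(10, -20)))) = Mul(Mul(10, -5), Mul(6, -10, Add(-1, -10))) = Mul(-50, Mul(6, -10, -11)) = Mul(-50, 660) = -33000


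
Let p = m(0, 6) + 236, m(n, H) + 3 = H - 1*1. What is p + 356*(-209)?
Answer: -74166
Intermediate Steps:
m(n, H) = -4 + H (m(n, H) = -3 + (H - 1*1) = -3 + (H - 1) = -3 + (-1 + H) = -4 + H)
p = 238 (p = (-4 + 6) + 236 = 2 + 236 = 238)
p + 356*(-209) = 238 + 356*(-209) = 238 - 74404 = -74166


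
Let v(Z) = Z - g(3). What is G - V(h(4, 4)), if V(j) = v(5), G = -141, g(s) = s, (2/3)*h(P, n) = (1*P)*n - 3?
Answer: -143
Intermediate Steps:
h(P, n) = -9/2 + 3*P*n/2 (h(P, n) = 3*((1*P)*n - 3)/2 = 3*(P*n - 3)/2 = 3*(-3 + P*n)/2 = -9/2 + 3*P*n/2)
v(Z) = -3 + Z (v(Z) = Z - 1*3 = Z - 3 = -3 + Z)
V(j) = 2 (V(j) = -3 + 5 = 2)
G - V(h(4, 4)) = -141 - 1*2 = -141 - 2 = -143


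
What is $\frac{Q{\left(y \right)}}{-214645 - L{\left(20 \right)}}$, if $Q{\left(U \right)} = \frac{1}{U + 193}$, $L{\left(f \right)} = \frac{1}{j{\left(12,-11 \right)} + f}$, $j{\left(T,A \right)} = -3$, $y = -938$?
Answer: $\frac{17}{2718479670} \approx 6.2535 \cdot 10^{-9}$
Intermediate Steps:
$L{\left(f \right)} = \frac{1}{-3 + f}$
$Q{\left(U \right)} = \frac{1}{193 + U}$
$\frac{Q{\left(y \right)}}{-214645 - L{\left(20 \right)}} = \frac{1}{\left(193 - 938\right) \left(-214645 - \frac{1}{-3 + 20}\right)} = \frac{1}{\left(-745\right) \left(-214645 - \frac{1}{17}\right)} = - \frac{1}{745 \left(-214645 - \frac{1}{17}\right)} = - \frac{1}{745 \left(- \frac{3648966}{17}\right)} = \left(- \frac{1}{745}\right) \left(- \frac{17}{3648966}\right) = \frac{17}{2718479670}$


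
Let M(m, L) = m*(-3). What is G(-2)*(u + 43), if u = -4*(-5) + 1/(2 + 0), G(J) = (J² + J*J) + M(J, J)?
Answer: 889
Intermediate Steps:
M(m, L) = -3*m
G(J) = -3*J + 2*J² (G(J) = (J² + J*J) - 3*J = (J² + J²) - 3*J = 2*J² - 3*J = -3*J + 2*J²)
u = 41/2 (u = 20 + 1/2 = 20 + ½ = 41/2 ≈ 20.500)
G(-2)*(u + 43) = (-2*(-3 + 2*(-2)))*(41/2 + 43) = -2*(-3 - 4)*(127/2) = -2*(-7)*(127/2) = 14*(127/2) = 889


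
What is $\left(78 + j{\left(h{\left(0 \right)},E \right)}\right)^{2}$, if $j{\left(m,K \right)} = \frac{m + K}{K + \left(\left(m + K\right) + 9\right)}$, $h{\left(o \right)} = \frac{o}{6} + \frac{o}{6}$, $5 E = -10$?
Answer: $\frac{150544}{25} \approx 6021.8$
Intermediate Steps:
$E = -2$ ($E = \frac{1}{5} \left(-10\right) = -2$)
$h{\left(o \right)} = \frac{o}{3}$ ($h{\left(o \right)} = o \frac{1}{6} + o \frac{1}{6} = \frac{o}{6} + \frac{o}{6} = \frac{o}{3}$)
$j{\left(m,K \right)} = \frac{K + m}{9 + m + 2 K}$ ($j{\left(m,K \right)} = \frac{K + m}{K + \left(\left(K + m\right) + 9\right)} = \frac{K + m}{K + \left(9 + K + m\right)} = \frac{K + m}{9 + m + 2 K}$)
$\left(78 + j{\left(h{\left(0 \right)},E \right)}\right)^{2} = \left(78 + \frac{-2 + \frac{1}{3} \cdot 0}{9 + \frac{1}{3} \cdot 0 + 2 \left(-2\right)}\right)^{2} = \left(78 + \frac{-2 + 0}{9 + 0 - 4}\right)^{2} = \left(78 + \frac{1}{5} \left(-2\right)\right)^{2} = \left(78 - \frac{2}{5}\right)^{2} = \left(\frac{388}{5}\right)^{2} = \frac{150544}{25}$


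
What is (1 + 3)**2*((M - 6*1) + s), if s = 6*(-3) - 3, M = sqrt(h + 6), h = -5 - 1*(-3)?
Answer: -400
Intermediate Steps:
h = -2 (h = -5 + 3 = -2)
M = 2 (M = sqrt(-2 + 6) = sqrt(4) = 2)
s = -21 (s = -18 - 3 = -21)
(1 + 3)**2*((M - 6*1) + s) = (1 + 3)**2*((2 - 6*1) - 21) = 4**2*((2 - 6) - 21) = 16*(-4 - 21) = 16*(-25) = -400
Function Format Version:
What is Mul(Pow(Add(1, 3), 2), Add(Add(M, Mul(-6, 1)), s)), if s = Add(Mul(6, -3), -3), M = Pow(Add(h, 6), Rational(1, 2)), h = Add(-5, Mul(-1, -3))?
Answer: -400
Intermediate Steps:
h = -2 (h = Add(-5, 3) = -2)
M = 2 (M = Pow(Add(-2, 6), Rational(1, 2)) = Pow(4, Rational(1, 2)) = 2)
s = -21 (s = Add(-18, -3) = -21)
Mul(Pow(Add(1, 3), 2), Add(Add(M, Mul(-6, 1)), s)) = Mul(Pow(Add(1, 3), 2), Add(Add(2, Mul(-6, 1)), -21)) = Mul(Pow(4, 2), Add(Add(2, -6), -21)) = Mul(16, Add(-4, -21)) = Mul(16, -25) = -400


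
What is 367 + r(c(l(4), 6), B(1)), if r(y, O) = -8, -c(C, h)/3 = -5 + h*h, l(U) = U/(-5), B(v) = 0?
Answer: 359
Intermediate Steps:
l(U) = -U/5 (l(U) = U*(-1/5) = -U/5)
c(C, h) = 15 - 3*h**2 (c(C, h) = -3*(-5 + h*h) = -3*(-5 + h**2) = 15 - 3*h**2)
367 + r(c(l(4), 6), B(1)) = 367 - 8 = 359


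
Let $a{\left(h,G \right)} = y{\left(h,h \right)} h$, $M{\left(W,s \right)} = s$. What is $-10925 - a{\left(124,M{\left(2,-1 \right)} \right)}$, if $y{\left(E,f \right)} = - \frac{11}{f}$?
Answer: $-10914$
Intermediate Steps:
$a{\left(h,G \right)} = -11$ ($a{\left(h,G \right)} = - \frac{11}{h} h = -11$)
$-10925 - a{\left(124,M{\left(2,-1 \right)} \right)} = -10925 - -11 = -10925 + 11 = -10914$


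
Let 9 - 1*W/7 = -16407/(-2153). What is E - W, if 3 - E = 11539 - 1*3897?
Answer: -16467557/2153 ≈ -7648.7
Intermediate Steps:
E = -7639 (E = 3 - (11539 - 1*3897) = 3 - (11539 - 3897) = 3 - 1*7642 = 3 - 7642 = -7639)
W = 20790/2153 (W = 63 - (-114849)/(-2153) = 63 - (-114849)*(-1)/2153 = 63 - 7*16407/2153 = 63 - 114849/2153 = 20790/2153 ≈ 9.6563)
E - W = -7639 - 1*20790/2153 = -7639 - 20790/2153 = -16467557/2153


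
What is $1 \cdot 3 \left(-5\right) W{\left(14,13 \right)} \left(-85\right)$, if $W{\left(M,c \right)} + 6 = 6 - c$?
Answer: $-16575$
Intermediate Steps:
$W{\left(M,c \right)} = - c$ ($W{\left(M,c \right)} = -6 - \left(-6 + c\right) = - c$)
$1 \cdot 3 \left(-5\right) W{\left(14,13 \right)} \left(-85\right) = 1 \cdot 3 \left(-5\right) \left(\left(-1\right) 13\right) \left(-85\right) = 3 \left(-5\right) \left(-13\right) \left(-85\right) = \left(-15\right) \left(-13\right) \left(-85\right) = 195 \left(-85\right) = -16575$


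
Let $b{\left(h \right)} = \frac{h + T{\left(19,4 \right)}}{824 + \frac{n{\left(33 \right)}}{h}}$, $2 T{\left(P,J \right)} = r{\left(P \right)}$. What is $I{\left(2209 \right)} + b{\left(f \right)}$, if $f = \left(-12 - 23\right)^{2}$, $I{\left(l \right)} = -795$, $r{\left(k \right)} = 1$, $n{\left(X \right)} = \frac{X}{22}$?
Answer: $- \frac{1601945910}{2018803} \approx -793.51$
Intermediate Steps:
$n{\left(X \right)} = \frac{X}{22}$ ($n{\left(X \right)} = X \frac{1}{22} = \frac{X}{22}$)
$T{\left(P,J \right)} = \frac{1}{2}$ ($T{\left(P,J \right)} = \frac{1}{2} \cdot 1 = \frac{1}{2}$)
$f = 1225$ ($f = \left(-35\right)^{2} = 1225$)
$b{\left(h \right)} = \frac{\frac{1}{2} + h}{824 + \frac{3}{2 h}}$ ($b{\left(h \right)} = \frac{h + \frac{1}{2}}{824 + \frac{\frac{1}{22} \cdot 33}{h}} = \frac{\frac{1}{2} + h}{824 + \frac{3}{2 h}}$)
$I{\left(2209 \right)} + b{\left(f \right)} = -795 + \frac{1225 \left(1 + 2 \cdot 1225\right)}{3 + 1648 \cdot 1225} = -795 + \frac{1225 \left(1 + 2450\right)}{3 + 2018800} = -795 + 1225 \cdot \frac{1}{2018803} \cdot 2451 = -795 + \frac{3002475}{2018803} = - \frac{1601945910}{2018803}$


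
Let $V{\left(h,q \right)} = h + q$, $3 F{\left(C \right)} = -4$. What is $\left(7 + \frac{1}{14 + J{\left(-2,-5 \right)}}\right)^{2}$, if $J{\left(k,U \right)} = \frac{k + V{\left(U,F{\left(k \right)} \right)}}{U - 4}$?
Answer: $\frac{8111104}{162409} \approx 49.942$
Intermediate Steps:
$F{\left(C \right)} = - \frac{4}{3}$ ($F{\left(C \right)} = \frac{1}{3} \left(-4\right) = - \frac{4}{3}$)
$J{\left(k,U \right)} = \frac{- \frac{4}{3} + U + k}{-4 + U}$ ($J{\left(k,U \right)} = \frac{k + \left(U - \frac{4}{3}\right)}{U - 4} = \frac{k + \left(- \frac{4}{3} + U\right)}{-4 + U} = \frac{- \frac{4}{3} + U + k}{-4 + U}$)
$\left(7 + \frac{1}{14 + J{\left(-2,-5 \right)}}\right)^{2} = \left(7 + \frac{1}{14 + \frac{- \frac{4}{3} - 5 - 2}{-4 - 5}}\right)^{2} = \left(7 + \frac{1}{14 + \frac{1}{-9} \left(- \frac{25}{3}\right)}\right)^{2} = \left(7 + \frac{1}{14 - - \frac{25}{27}}\right)^{2} = \left(7 + \frac{1}{14 + \frac{25}{27}}\right)^{2} = \left(7 + \frac{1}{\frac{403}{27}}\right)^{2} = \left(7 + \frac{27}{403}\right)^{2} = \left(\frac{2848}{403}\right)^{2} = \frac{8111104}{162409}$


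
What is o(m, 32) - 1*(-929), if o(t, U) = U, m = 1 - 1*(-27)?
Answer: 961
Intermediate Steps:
m = 28 (m = 1 + 27 = 28)
o(m, 32) - 1*(-929) = 32 - 1*(-929) = 32 + 929 = 961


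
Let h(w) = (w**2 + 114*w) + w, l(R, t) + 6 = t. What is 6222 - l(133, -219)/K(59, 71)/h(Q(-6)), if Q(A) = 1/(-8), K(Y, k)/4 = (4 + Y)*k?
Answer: 2841854546/456743 ≈ 6222.0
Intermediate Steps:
K(Y, k) = 4*k*(4 + Y) (K(Y, k) = 4*((4 + Y)*k) = 4*(k*(4 + Y)) = 4*k*(4 + Y))
l(R, t) = -6 + t
Q(A) = -1/8 (Q(A) = 1*(-1/8) = -1/8)
h(w) = w**2 + 115*w
6222 - l(133, -219)/K(59, 71)/h(Q(-6)) = 6222 - (-6 - 219)/((4*71*(4 + 59)))/((-(115 - 1/8)/8)) = 6222 - (-225/(4*71*63))/((-1/8*919/8)) = 6222 - (-225/17892)/(-919/64) = 6222 - (-225*1/17892)*(-64)/919 = 6222 - (-25)*(-64)/(1988*919) = 6222 - 1*400/456743 = 6222 - 400/456743 = 2841854546/456743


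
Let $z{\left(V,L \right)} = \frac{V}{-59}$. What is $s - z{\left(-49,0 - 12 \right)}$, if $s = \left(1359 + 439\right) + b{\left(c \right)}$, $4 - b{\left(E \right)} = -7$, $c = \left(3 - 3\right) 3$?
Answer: $\frac{106682}{59} \approx 1808.2$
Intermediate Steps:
$c = 0$ ($c = 0 \cdot 3 = 0$)
$b{\left(E \right)} = 11$ ($b{\left(E \right)} = 4 - -7 = 4 + 7 = 11$)
$z{\left(V,L \right)} = - \frac{V}{59}$ ($z{\left(V,L \right)} = V \left(- \frac{1}{59}\right) = - \frac{V}{59}$)
$s = 1809$ ($s = \left(1359 + 439\right) + 11 = 1798 + 11 = 1809$)
$s - z{\left(-49,0 - 12 \right)} = 1809 - \left(- \frac{1}{59}\right) \left(-49\right) = 1809 - \frac{49}{59} = \frac{106682}{59}$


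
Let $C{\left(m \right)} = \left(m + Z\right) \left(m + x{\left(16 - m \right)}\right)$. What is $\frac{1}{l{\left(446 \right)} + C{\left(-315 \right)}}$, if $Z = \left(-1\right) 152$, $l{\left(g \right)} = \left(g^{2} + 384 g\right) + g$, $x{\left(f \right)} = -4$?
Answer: $\frac{1}{519599} \approx 1.9246 \cdot 10^{-6}$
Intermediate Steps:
$l{\left(g \right)} = g^{2} + 385 g$
$Z = -152$
$C{\left(m \right)} = \left(-152 + m\right) \left(-4 + m\right)$ ($C{\left(m \right)} = \left(m - 152\right) \left(m - 4\right) = \left(-152 + m\right) \left(-4 + m\right)$)
$\frac{1}{l{\left(446 \right)} + C{\left(-315 \right)}} = \frac{1}{446 \left(385 + 446\right) + \left(608 + \left(-315\right)^{2} - -49140\right)} = \frac{1}{446 \cdot 831 + \left(608 + 99225 + 49140\right)} = \frac{1}{370626 + 148973} = \frac{1}{519599}$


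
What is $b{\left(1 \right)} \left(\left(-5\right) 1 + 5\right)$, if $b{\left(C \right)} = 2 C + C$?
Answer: $0$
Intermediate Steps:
$b{\left(C \right)} = 3 C$
$b{\left(1 \right)} \left(\left(-5\right) 1 + 5\right) = 3 \cdot 1 \left(\left(-5\right) 1 + 5\right) = 3 \left(-5 + 5\right) = 3 \cdot 0 = 0$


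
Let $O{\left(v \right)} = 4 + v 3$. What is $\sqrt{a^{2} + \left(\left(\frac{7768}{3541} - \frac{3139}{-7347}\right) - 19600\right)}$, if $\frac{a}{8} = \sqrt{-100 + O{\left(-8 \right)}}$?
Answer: $\frac{i \sqrt{18461822514072918855}}{26015727} \approx 165.16 i$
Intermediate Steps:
$O{\left(v \right)} = 4 + 3 v$
$a = 16 i \sqrt{30}$ ($a = 8 \sqrt{-100 + \left(4 + 3 \left(-8\right)\right)} = 8 \sqrt{-100 + \left(4 - 24\right)} = 8 \sqrt{-100 - 20} = 8 \sqrt{-120} = 8 \cdot 2 i \sqrt{30} = 16 i \sqrt{30} \approx 87.636 i$)
$\sqrt{a^{2} + \left(\left(\frac{7768}{3541} - \frac{3139}{-7347}\right) - 19600\right)} = \sqrt{\left(16 i \sqrt{30}\right)^{2} + \left(\left(\frac{7768}{3541} - \frac{3139}{-7347}\right) - 19600\right)} = \sqrt{-7680 + \left(\left(7768 \cdot \frac{1}{3541} - - \frac{3139}{7347}\right) - 19600\right)} = \sqrt{-7680 + \left(\left(\frac{7768}{3541} + \frac{3139}{7347}\right) - 19600\right)} = \sqrt{-7680 + \left(\frac{68186695}{26015727} - 19600\right)} = \sqrt{-7680 - \frac{509840062505}{26015727}} = \sqrt{- \frac{709640845865}{26015727}} = \frac{i \sqrt{18461822514072918855}}{26015727}$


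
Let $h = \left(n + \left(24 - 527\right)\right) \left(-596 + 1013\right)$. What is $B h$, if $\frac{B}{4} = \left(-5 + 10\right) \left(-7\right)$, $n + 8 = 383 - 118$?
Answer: $14361480$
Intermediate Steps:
$n = 257$ ($n = -8 + \left(383 - 118\right) = -8 + 265 = 257$)
$h = -102582$ ($h = \left(257 + \left(24 - 527\right)\right) \left(-596 + 1013\right) = \left(257 + \left(24 - 527\right)\right) 417 = \left(257 - 503\right) 417 = \left(-246\right) 417 = -102582$)
$B = -140$ ($B = 4 \left(-5 + 10\right) \left(-7\right) = 4 \cdot 5 \left(-7\right) = 4 \left(-35\right) = -140$)
$B h = \left(-140\right) \left(-102582\right) = 14361480$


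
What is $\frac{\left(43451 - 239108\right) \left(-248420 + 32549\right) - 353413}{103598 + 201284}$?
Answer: $\frac{21118159417}{152441} \approx 1.3853 \cdot 10^{5}$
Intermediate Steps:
$\frac{\left(43451 - 239108\right) \left(-248420 + 32549\right) - 353413}{103598 + 201284} = \frac{\left(-195657\right) \left(-215871\right) - 353413}{304882} = \left(42236672247 - 353413\right) \frac{1}{304882} = 42236318834 \cdot \frac{1}{304882} = \frac{21118159417}{152441}$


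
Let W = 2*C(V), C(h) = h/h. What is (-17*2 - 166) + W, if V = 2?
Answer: -198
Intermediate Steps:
C(h) = 1
W = 2 (W = 2*1 = 2)
(-17*2 - 166) + W = (-17*2 - 166) + 2 = (-34 - 166) + 2 = -200 + 2 = -198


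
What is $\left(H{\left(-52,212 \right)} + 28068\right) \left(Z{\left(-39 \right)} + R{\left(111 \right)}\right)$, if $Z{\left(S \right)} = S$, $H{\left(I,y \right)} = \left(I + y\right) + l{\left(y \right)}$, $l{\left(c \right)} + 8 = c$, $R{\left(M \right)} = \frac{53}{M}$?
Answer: $- \frac{121575232}{111} \approx -1.0953 \cdot 10^{6}$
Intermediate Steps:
$l{\left(c \right)} = -8 + c$
$H{\left(I,y \right)} = -8 + I + 2 y$ ($H{\left(I,y \right)} = \left(I + y\right) + \left(-8 + y\right) = -8 + I + 2 y$)
$\left(H{\left(-52,212 \right)} + 28068\right) \left(Z{\left(-39 \right)} + R{\left(111 \right)}\right) = \left(\left(-8 - 52 + 2 \cdot 212\right) + 28068\right) \left(-39 + \frac{53}{111}\right) = \left(\left(-8 - 52 + 424\right) + 28068\right) \left(-39 + 53 \cdot \frac{1}{111}\right) = \left(364 + 28068\right) \left(-39 + \frac{53}{111}\right) = 28432 \left(- \frac{4276}{111}\right) = - \frac{121575232}{111}$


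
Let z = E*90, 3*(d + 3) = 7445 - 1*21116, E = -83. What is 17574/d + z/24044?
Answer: -19025519/4568360 ≈ -4.1646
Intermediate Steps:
d = -4560 (d = -3 + (7445 - 1*21116)/3 = -3 + (7445 - 21116)/3 = -3 + (⅓)*(-13671) = -3 - 4557 = -4560)
z = -7470 (z = -83*90 = -7470)
17574/d + z/24044 = 17574/(-4560) - 7470/24044 = 17574*(-1/4560) - 7470*1/24044 = -2929/760 - 3735/12022 = -19025519/4568360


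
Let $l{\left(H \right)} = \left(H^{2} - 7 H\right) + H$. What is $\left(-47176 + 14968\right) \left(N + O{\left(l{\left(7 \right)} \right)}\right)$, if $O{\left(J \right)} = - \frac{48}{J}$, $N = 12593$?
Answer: $- \frac{2837621424}{7} \approx -4.0537 \cdot 10^{8}$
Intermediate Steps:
$l{\left(H \right)} = H^{2} - 6 H$
$\left(-47176 + 14968\right) \left(N + O{\left(l{\left(7 \right)} \right)}\right) = \left(-47176 + 14968\right) \left(12593 - \frac{48}{7 \left(-6 + 7\right)}\right) = - 32208 \left(12593 - \frac{48}{7 \cdot 1}\right) = - 32208 \left(12593 - \frac{48}{7}\right) = \left(-32208\right) \frac{88103}{7} = - \frac{2837621424}{7}$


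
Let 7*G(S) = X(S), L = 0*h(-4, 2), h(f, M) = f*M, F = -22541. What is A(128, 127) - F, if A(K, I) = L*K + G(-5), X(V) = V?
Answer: 157782/7 ≈ 22540.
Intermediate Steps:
h(f, M) = M*f
L = 0 (L = 0*(2*(-4)) = 0*(-8) = 0)
G(S) = S/7
A(K, I) = -5/7 (A(K, I) = 0*K + (⅐)*(-5) = 0 - 5/7 = -5/7)
A(128, 127) - F = -5/7 - 1*(-22541) = -5/7 + 22541 = 157782/7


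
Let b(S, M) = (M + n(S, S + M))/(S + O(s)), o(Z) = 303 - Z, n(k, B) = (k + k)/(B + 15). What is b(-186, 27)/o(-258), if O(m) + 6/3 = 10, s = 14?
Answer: -355/1198296 ≈ -0.00029625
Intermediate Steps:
O(m) = 8 (O(m) = -2 + 10 = 8)
n(k, B) = 2*k/(15 + B) (n(k, B) = (2*k)/(15 + B) = 2*k/(15 + B))
b(S, M) = (M + 2*S/(15 + M + S))/(8 + S) (b(S, M) = (M + 2*S/(15 + (S + M)))/(S + 8) = (M + 2*S/(15 + (M + S)))/(8 + S) = (M + 2*S/(15 + M + S))/(8 + S))
b(-186, 27)/o(-258) = ((2*(-186) + 27*(15 + 27 - 186))/((8 - 186)*(15 + 27 - 186)))/(303 - 1*(-258)) = ((-372 + 27*(-144))/(-178*(-144)))/(303 + 258) = -1/178*(-1/144)*(-372 - 3888)/561 = -1/178*(-1/144)*(-4260)*(1/561) = -355/2136*1/561 = -355/1198296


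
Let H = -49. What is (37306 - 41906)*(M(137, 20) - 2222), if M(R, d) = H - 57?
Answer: 10708800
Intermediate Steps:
M(R, d) = -106 (M(R, d) = -49 - 57 = -106)
(37306 - 41906)*(M(137, 20) - 2222) = (37306 - 41906)*(-106 - 2222) = -4600*(-2328) = 10708800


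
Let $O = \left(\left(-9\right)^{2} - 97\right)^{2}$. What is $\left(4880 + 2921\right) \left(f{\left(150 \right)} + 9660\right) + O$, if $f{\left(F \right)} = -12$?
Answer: $75264304$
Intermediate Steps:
$O = 256$ ($O = \left(81 - 97\right)^{2} = \left(-16\right)^{2} = 256$)
$\left(4880 + 2921\right) \left(f{\left(150 \right)} + 9660\right) + O = \left(4880 + 2921\right) \left(-12 + 9660\right) + 256 = 7801 \cdot 9648 + 256 = 75264048 + 256 = 75264304$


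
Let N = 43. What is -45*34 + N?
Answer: -1487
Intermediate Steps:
-45*34 + N = -45*34 + 43 = -1530 + 43 = -1487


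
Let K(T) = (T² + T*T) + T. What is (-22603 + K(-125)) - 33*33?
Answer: 7433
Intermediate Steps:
K(T) = T + 2*T² (K(T) = (T² + T²) + T = 2*T² + T = T + 2*T²)
(-22603 + K(-125)) - 33*33 = (-22603 - 125*(1 + 2*(-125))) - 33*33 = (-22603 - 125*(1 - 250)) - 1089 = (-22603 - 125*(-249)) - 1089 = (-22603 + 31125) - 1089 = 8522 - 1089 = 7433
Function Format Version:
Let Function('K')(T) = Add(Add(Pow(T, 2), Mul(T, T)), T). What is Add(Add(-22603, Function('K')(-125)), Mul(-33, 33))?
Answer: 7433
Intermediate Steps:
Function('K')(T) = Add(T, Mul(2, Pow(T, 2))) (Function('K')(T) = Add(Add(Pow(T, 2), Pow(T, 2)), T) = Add(Mul(2, Pow(T, 2)), T) = Add(T, Mul(2, Pow(T, 2))))
Add(Add(-22603, Function('K')(-125)), Mul(-33, 33)) = Add(Add(-22603, Mul(-125, Add(1, Mul(2, -125)))), Mul(-33, 33)) = Add(Add(-22603, Mul(-125, Add(1, -250))), -1089) = Add(Add(-22603, Mul(-125, -249)), -1089) = Add(Add(-22603, 31125), -1089) = Add(8522, -1089) = 7433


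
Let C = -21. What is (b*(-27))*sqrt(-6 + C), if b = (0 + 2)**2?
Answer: -324*I*sqrt(3) ≈ -561.18*I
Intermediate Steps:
b = 4 (b = 2**2 = 4)
(b*(-27))*sqrt(-6 + C) = (4*(-27))*sqrt(-6 - 21) = -324*I*sqrt(3)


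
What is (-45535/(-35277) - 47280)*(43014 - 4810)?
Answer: -63718580559100/35277 ≈ -1.8062e+9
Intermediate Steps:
(-45535/(-35277) - 47280)*(43014 - 4810) = (-45535*(-1/35277) - 47280)*38204 = (45535/35277 - 47280)*38204 = -1667851025/35277*38204 = -63718580559100/35277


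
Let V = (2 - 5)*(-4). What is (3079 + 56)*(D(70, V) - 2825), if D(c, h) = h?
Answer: -8818755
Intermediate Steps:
V = 12 (V = -3*(-4) = 12)
(3079 + 56)*(D(70, V) - 2825) = (3079 + 56)*(12 - 2825) = 3135*(-2813) = -8818755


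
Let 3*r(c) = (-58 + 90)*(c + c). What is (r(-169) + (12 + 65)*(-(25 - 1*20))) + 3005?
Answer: -2956/3 ≈ -985.33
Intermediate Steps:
r(c) = 64*c/3 (r(c) = ((-58 + 90)*(c + c))/3 = (32*(2*c))/3 = (64*c)/3 = 64*c/3)
(r(-169) + (12 + 65)*(-(25 - 1*20))) + 3005 = ((64/3)*(-169) + (12 + 65)*(-(25 - 1*20))) + 3005 = (-10816/3 + 77*(-(25 - 20))) + 3005 = (-10816/3 + 77*(-1*5)) + 3005 = (-10816/3 + 77*(-5)) + 3005 = (-10816/3 - 385) + 3005 = -11971/3 + 3005 = -2956/3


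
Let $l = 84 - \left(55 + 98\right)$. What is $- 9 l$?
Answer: $621$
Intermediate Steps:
$l = -69$ ($l = 84 - 153 = -69$)
$- 9 l = \left(-9\right) \left(-69\right) = 621$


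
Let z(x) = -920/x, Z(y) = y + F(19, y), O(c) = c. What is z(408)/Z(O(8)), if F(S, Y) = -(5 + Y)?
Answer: 23/51 ≈ 0.45098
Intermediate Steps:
F(S, Y) = -5 - Y
Z(y) = -5 (Z(y) = y + (-5 - y) = -5)
z(408)/Z(O(8)) = -920/408/(-5) = -920*1/408*(-⅕) = -115/51*(-⅕) = 23/51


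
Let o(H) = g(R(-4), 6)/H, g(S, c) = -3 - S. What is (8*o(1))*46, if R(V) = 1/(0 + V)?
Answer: -1012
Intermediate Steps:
R(V) = 1/V
o(H) = -11/(4*H) (o(H) = (-3 - 1/(-4))/H = (-3 - 1*(-1/4))/H = (-3 + 1/4)/H = -11/(4*H))
(8*o(1))*46 = (8*(-11/4/1))*46 = (8*(-11/4*1))*46 = (8*(-11/4))*46 = -22*46 = -1012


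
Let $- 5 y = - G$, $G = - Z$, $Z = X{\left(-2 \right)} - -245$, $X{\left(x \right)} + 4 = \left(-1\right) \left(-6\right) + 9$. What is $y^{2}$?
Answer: $\frac{65536}{25} \approx 2621.4$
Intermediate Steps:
$X{\left(x \right)} = 11$ ($X{\left(x \right)} = -4 + \left(\left(-1\right) \left(-6\right) + 9\right) = -4 + \left(6 + 9\right) = -4 + 15 = 11$)
$Z = 256$ ($Z = 11 - -245 = 11 + 245 = 256$)
$G = -256$ ($G = \left(-1\right) 256 = -256$)
$y = - \frac{256}{5}$ ($y = - \frac{\left(-1\right) \left(-256\right)}{5} = \left(- \frac{1}{5}\right) 256 = - \frac{256}{5} \approx -51.2$)
$y^{2} = \left(- \frac{256}{5}\right)^{2} = \frac{65536}{25}$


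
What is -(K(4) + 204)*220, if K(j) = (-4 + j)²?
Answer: -44880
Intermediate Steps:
-(K(4) + 204)*220 = -((-4 + 4)² + 204)*220 = -(0² + 204)*220 = -(0 + 204)*220 = -204*220 = -1*44880 = -44880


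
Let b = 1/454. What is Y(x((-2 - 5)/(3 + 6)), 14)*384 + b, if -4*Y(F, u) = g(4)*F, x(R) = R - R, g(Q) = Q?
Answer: 1/454 ≈ 0.0022026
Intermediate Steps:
x(R) = 0
Y(F, u) = -F
b = 1/454 ≈ 0.0022026
Y(x((-2 - 5)/(3 + 6)), 14)*384 + b = -1*0*384 + 1/454 = 0*384 + 1/454 = 0 + 1/454 = 1/454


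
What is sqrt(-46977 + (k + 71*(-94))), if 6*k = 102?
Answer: I*sqrt(53634) ≈ 231.59*I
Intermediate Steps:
k = 17 (k = (1/6)*102 = 17)
sqrt(-46977 + (k + 71*(-94))) = sqrt(-46977 + (17 + 71*(-94))) = sqrt(-46977 + (17 - 6674)) = sqrt(-46977 - 6657) = sqrt(-53634) = I*sqrt(53634)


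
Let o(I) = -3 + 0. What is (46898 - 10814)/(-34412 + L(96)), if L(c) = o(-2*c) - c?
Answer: -36084/34511 ≈ -1.0456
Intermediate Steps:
o(I) = -3
L(c) = -3 - c
(46898 - 10814)/(-34412 + L(96)) = (46898 - 10814)/(-34412 + (-3 - 1*96)) = 36084/(-34412 + (-3 - 96)) = 36084/(-34412 - 99) = 36084/(-34511) = 36084*(-1/34511) = -36084/34511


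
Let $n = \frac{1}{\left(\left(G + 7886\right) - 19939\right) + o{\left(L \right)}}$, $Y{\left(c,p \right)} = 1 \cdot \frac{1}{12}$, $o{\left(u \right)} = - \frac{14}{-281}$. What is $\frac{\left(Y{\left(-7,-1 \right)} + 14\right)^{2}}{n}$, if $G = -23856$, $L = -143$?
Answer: $- \frac{288192342815}{40464} \approx -7.1222 \cdot 10^{6}$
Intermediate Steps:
$o{\left(u \right)} = \frac{14}{281}$ ($o{\left(u \right)} = \left(-14\right) \left(- \frac{1}{281}\right) = \frac{14}{281}$)
$Y{\left(c,p \right)} = \frac{1}{12}$ ($Y{\left(c,p \right)} = 1 \cdot \frac{1}{12} = \frac{1}{12}$)
$n = - \frac{281}{10090415}$ ($n = \frac{1}{\left(\left(-23856 + 7886\right) - 19939\right) + \frac{14}{281}} = \frac{1}{\left(-15970 - 19939\right) + \frac{14}{281}} = \frac{1}{-35909 + \frac{14}{281}} = \frac{1}{- \frac{10090415}{281}} = - \frac{281}{10090415} \approx -2.7848 \cdot 10^{-5}$)
$\frac{\left(Y{\left(-7,-1 \right)} + 14\right)^{2}}{n} = \frac{\left(\frac{1}{12} + 14\right)^{2}}{- \frac{281}{10090415}} = \left(\frac{169}{12}\right)^{2} \left(- \frac{10090415}{281}\right) = \frac{28561}{144} \left(- \frac{10090415}{281}\right) = - \frac{288192342815}{40464}$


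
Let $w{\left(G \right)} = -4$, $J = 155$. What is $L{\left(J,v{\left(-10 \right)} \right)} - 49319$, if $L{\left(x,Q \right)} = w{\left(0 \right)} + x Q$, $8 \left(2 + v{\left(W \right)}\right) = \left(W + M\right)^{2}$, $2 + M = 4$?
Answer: $-48393$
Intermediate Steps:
$M = 2$ ($M = -2 + 4 = 2$)
$v{\left(W \right)} = -2 + \frac{\left(2 + W\right)^{2}}{8}$ ($v{\left(W \right)} = -2 + \frac{\left(W + 2\right)^{2}}{8} = -2 + \frac{\left(2 + W\right)^{2}}{8}$)
$L{\left(x,Q \right)} = -4 + Q x$ ($L{\left(x,Q \right)} = -4 + x Q = -4 + Q x$)
$L{\left(J,v{\left(-10 \right)} \right)} - 49319 = \left(-4 + \left(-2 + \frac{\left(2 - 10\right)^{2}}{8}\right) 155\right) - 49319 = \left(-4 + \left(-2 + \frac{\left(-8\right)^{2}}{8}\right) 155\right) - 49319 = \left(-4 + \left(-2 + \frac{1}{8} \cdot 64\right) 155\right) - 49319 = \left(-4 + \left(-2 + 8\right) 155\right) - 49319 = \left(-4 + 6 \cdot 155\right) - 49319 = \left(-4 + 930\right) - 49319 = 926 - 49319 = -48393$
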